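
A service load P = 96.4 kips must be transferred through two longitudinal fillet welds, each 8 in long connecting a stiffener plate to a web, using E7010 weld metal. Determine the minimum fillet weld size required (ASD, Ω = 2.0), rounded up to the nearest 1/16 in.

E70XX → F_EXX = 70 ksi.
Total weld length L = 16 in.
Required throat t_e = P × Ω / (0.6 F_EXX × L) = 96.4 × 2.0 / (0.6 × 70 × 16) = 0.2869 in.
Required leg w = t_e / 0.707 = 0.4058 in → use 7/16 in.

w = 7/16 in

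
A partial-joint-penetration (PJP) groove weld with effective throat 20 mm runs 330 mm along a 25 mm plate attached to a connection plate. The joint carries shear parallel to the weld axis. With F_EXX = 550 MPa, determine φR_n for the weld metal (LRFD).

φR_n ≈ 1630 kN

Effective throat (given) t_e = 20 mm.
A_we = 20 × 330 = 6600 mm².
F_nw = 0.6 F_EXX = 330 MPa.
φR_n = 0.75 × 330 × 6600 × 10⁻³ = 1634 kN.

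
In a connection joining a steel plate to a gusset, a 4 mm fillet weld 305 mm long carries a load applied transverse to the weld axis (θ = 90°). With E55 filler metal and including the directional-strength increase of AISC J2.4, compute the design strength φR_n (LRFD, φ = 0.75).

φR_n ≈ 320 kN

E55XX → F_EXX = 550 MPa.
t_e = 0.707 × 4 = 2.828 mm; A_we = 2.828 × 305 = 862.5 mm².
Directional factor: 1.0 + 0.5 sin^1.5(90°) = 1.5.
F_nw = 0.6 × 550 × 1.5 = 495 MPa.
φR_n = 0.75 × 495 × 862.5 × 10⁻³ = 320.2 kN.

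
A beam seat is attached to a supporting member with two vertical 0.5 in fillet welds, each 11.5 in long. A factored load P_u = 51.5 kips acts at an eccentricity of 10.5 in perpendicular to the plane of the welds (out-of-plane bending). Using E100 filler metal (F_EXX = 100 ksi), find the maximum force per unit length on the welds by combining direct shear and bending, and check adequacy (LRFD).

L_w = 2 × 11.5 = 23 in; section modulus (unit throat) S = 2 × L²/6 = 44.08 in².
Direct shear f_v = P/L_w = 51.5/23 = 2.239 kip/in.
Moment M = P × e = 51.5 × 10.5 = 540.75 kip·in; bending f_b = M/S = 12.27 kip/in.
f_max = √(f_v² + f_b²) = √(2.239² + 12.27²) = 12.47 kip/in.
φr_n = 0.75 × 0.6 × 100 × (0.707 × 0.5) = 15.91 kip/in → adequate.

f_max ≈ 12.5 kip/in; adequate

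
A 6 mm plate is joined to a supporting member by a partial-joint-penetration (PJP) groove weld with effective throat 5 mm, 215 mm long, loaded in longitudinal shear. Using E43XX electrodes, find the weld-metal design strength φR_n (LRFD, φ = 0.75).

E43XX → F_EXX = 430 MPa.
Effective throat (given) t_e = 5 mm.
A_we = 5 × 215 = 1075 mm².
F_nw = 0.6 F_EXX = 258 MPa.
φR_n = 0.75 × 258 × 1075 × 10⁻³ = 208 kN.

φR_n ≈ 208 kN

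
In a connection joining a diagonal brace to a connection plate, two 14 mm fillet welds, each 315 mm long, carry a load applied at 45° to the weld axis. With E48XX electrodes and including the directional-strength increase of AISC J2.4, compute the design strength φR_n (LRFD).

E48XX → F_EXX = 480 MPa.
t_e = 0.707 × 14 = 9.898 mm; A_we = 9.898 × 630 = 6236 mm².
Directional factor: 1.0 + 0.5 sin^1.5(45°) = 1.297.
F_nw = 0.6 × 480 × 1.297 = 373.6 MPa.
φR_n = 0.75 × 373.6 × 6236 × 10⁻³ = 1747 kN.

φR_n ≈ 1750 kN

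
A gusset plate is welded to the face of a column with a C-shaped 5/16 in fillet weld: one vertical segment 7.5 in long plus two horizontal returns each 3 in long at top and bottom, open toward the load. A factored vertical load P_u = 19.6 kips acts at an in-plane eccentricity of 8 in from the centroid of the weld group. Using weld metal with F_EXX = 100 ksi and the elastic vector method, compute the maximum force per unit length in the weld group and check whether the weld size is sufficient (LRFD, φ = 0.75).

f_max ≈ 6.16 kip/in; adequate

Total weld length L_w = 13.5 in. Treat welds as unit-width lines.
Centroid: x̄ = 2×3×1.5 / 13.5 = 0.6667 in from the vertical weld.
Polar moment about centroid: J = I_x + I_y = [7.5³/12 + 2×3×3.75²] + [7.5×0.6667² + 2(3³/12 + 3×0.8333²)] = 131.5 in³.
Direct shear f_v = P/L_w = 19.6 / 13.5 = 1.452 kip/in (vertical).
Torsion M = P·e = 19.6 × 8 = 156.8 kip·in.
Critical point at (x, y) = (2.333, 3.75) from centroid. f_tx = M·y/J = 4.47 kip/in; f_ty = M·x/J = 2.782 kip/in.
Resultant f_max = √[f_tx² + (f_v + f_ty)²] = √[4.47² + (1.452 + 2.782)²] = 6.157 kip/in.
Capacity per unit length: φr_n = 0.75 × 0.6 × 100 × (0.707 × 0.3125) = 9.942 kip/in.
6.157 ≤ 9.942 → adequate.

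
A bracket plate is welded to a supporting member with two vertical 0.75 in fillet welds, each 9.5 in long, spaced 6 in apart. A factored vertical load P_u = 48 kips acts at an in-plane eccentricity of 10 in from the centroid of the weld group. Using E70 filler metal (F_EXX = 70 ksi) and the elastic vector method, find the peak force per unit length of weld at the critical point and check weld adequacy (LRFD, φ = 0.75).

f_max ≈ 10.2 kip/in; adequate

Total weld length L_w = 19 in. Treat welds as unit-width lines.
Polar moment about centroid: J = 2[d³/12 + d(b/2)²] = 2[9.5³/12 + 9.5×3²] = 313.9 in³.
Direct shear f_v = P/L_w = 48 / 19 = 2.526 kip/in (vertical).
Torsion M = P·e = 48 × 10 = 480 kip·in.
Critical point at (x, y) = (3, 4.75) from centroid. f_tx = M·y/J = 7.264 kip/in; f_ty = M·x/J = 4.588 kip/in.
Resultant f_max = √[f_tx² + (f_v + f_ty)²] = √[7.264² + (2.526 + 4.588)²] = 10.17 kip/in.
Capacity per unit length: φr_n = 0.75 × 0.6 × 70 × (0.707 × 0.75) = 16.7 kip/in.
10.17 ≤ 16.7 → adequate.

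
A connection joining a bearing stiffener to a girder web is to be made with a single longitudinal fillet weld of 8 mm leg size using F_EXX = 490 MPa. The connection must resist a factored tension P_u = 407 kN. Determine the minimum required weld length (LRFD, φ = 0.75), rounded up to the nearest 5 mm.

Throat t_e = 0.707 × 8 = 5.656 mm.
φr_n = 0.75 × 0.6 × 490 × 5.656 × 10⁻³ = 1.247 kN/mm.
L_req = P_u / φr_n = 407 / 1.247 = 326.3 mm total.
Round up → use L = 330 mm.

L = 330 mm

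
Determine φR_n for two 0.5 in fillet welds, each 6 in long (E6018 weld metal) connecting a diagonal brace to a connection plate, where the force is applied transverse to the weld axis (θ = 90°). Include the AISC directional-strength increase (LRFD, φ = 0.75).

E60XX → F_EXX = 60 ksi.
t_e = 0.707 × 0.5 = 0.3535 in; A_we = 0.3535 × 12 = 4.242 in².
Directional factor: 1.0 + 0.5 sin^1.5(90°) = 1.5.
F_nw = 0.6 × 60 × 1.5 = 54 ksi.
φR_n = 0.75 × 54 × 4.242 = 171.8 kips.

φR_n ≈ 172 kips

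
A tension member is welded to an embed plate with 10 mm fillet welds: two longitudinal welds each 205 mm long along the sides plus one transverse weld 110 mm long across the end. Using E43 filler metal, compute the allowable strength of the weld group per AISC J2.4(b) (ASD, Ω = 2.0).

R_n/Ω ≈ 474 kN

E43XX → F_EXX = 430 MPa.
t_e = 0.707 × 10 = 7.07 mm.
R_nwl = 0.6 × 430 × 7.07 × 410 × 10⁻³ = 747.9 kN (longitudinal, 2 welds).
R_nwt = 0.6 × 430 × 7.07 × 110 × 10⁻³ = 200.6 kN (transverse, base value).
(i) R_nwl + R_nwt = 948.5 kN; (ii) 0.85 R_nwl + 1.5 R_nwt = 936.7 kN.
R_n = max = 948.5 kN [governs: (i)]; R_n/Ω = 474.3 kN.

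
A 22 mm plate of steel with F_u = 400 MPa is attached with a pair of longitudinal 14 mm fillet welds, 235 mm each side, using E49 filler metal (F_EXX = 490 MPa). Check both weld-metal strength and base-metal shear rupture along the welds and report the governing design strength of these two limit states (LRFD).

φR_n ≈ 1030 kN (weld metal governs)

t_e = 0.707 × 14 = 9.898 mm; L = 470 mm.
Weld metal: φR_n = 0.75 × 0.6 × 490 × 9.898 × 470 × 10⁻³ = 1026 kN.
Base metal (shear rupture): φR_n = 0.75 × 0.6 × 400 × 22 × 470 × 10⁻³ = 1861 kN.
Governing: weld metal.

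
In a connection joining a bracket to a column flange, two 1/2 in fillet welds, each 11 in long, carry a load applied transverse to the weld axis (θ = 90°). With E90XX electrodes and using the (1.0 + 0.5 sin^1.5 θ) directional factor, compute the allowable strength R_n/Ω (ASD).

E90XX → F_EXX = 90 ksi.
t_e = 0.707 × 0.5 = 0.3535 in; A_we = 0.3535 × 22 = 7.777 in².
Directional factor: 1.0 + 0.5 sin^1.5(90°) = 1.5.
F_nw = 0.6 × 90 × 1.5 = 81 ksi.
R_n/Ω = (81 × 7.777) / 2.0 = 315 kip.

R_n/Ω ≈ 315 kip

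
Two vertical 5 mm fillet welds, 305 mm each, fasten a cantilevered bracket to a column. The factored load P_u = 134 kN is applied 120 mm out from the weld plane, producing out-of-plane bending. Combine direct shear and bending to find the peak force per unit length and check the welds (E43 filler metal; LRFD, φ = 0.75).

f_max ≈ 563 N/mm; adequate

E43XX → F_EXX = 430 MPa.
L_w = 2 × 305 = 610 mm; section modulus (unit throat) S = 2 × L²/6 = 31010 mm².
Direct shear f_v = P/L_w = 134×10³/610 = 219.7 N/mm.
Moment M = P × e = 134×10³ × 120 = 16080000 N·mm; bending f_b = M/S = 518.6 N/mm.
f_max = √(f_v² + f_b²) = √(219.7² + 518.6²) = 563.2 N/mm.
φr_n = 0.75 × 0.6 × 430 × (0.707 × 5) = 684 N/mm → adequate.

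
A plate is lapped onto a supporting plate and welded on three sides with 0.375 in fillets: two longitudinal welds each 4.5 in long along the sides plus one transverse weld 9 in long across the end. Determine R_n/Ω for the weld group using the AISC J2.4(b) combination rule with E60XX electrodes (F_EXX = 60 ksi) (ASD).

t_e = 0.707 × 0.375 = 0.2651 in.
R_nwl = 0.6 × 60 × 0.2651 × 9 = 85.9 kips (longitudinal, 2 welds).
R_nwt = 0.6 × 60 × 0.2651 × 9 = 85.9 kips (transverse, base value).
(i) R_nwl + R_nwt = 171.8 kips; (ii) 0.85 R_nwl + 1.5 R_nwt = 201.9 kips.
R_n = max = 201.9 kips [governs: (ii)]; R_n/Ω = 100.9 kips.

R_n/Ω ≈ 101 kips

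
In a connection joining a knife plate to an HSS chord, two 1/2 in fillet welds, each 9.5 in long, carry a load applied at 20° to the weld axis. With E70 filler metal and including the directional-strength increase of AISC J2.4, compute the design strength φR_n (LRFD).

E70XX → F_EXX = 70 ksi.
t_e = 0.707 × 0.5 = 0.3535 in; A_we = 0.3535 × 19 = 6.716 in².
Directional factor: 1.0 + 0.5 sin^1.5(20°) = 1.1.
F_nw = 0.6 × 70 × 1.1 = 46.2 ksi.
φR_n = 0.75 × 46.2 × 6.716 = 232.7 kips.

φR_n ≈ 233 kips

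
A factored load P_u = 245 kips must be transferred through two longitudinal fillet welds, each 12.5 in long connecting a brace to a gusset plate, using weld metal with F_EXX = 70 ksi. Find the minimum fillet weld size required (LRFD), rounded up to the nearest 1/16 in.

Total weld length L = 25 in.
Required throat t_e = P_u / (φ × 0.6 F_EXX × L) = 245 / (0.75 × 0.6 × 70 × 25) = 0.3111 in.
Required leg w = t_e / 0.707 = 0.44 in → use 1/2 in.

w = 1/2 in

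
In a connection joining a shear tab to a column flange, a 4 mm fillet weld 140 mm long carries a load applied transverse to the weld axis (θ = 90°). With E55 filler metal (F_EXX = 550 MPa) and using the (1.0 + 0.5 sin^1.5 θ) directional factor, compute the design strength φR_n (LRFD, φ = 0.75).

t_e = 0.707 × 4 = 2.828 mm; A_we = 2.828 × 140 = 395.9 mm².
Directional factor: 1.0 + 0.5 sin^1.5(90°) = 1.5.
F_nw = 0.6 × 550 × 1.5 = 495 MPa.
φR_n = 0.75 × 495 × 395.9 × 10⁻³ = 147 kN.

φR_n ≈ 147 kN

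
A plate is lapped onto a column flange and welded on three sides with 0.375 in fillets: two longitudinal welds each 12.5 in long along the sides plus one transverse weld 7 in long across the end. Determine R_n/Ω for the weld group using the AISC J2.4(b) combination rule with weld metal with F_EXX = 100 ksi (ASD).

t_e = 0.707 × 0.375 = 0.2651 in.
R_nwl = 0.6 × 100 × 0.2651 × 25 = 397.7 kips (longitudinal, 2 welds).
R_nwt = 0.6 × 100 × 0.2651 × 7 = 111.4 kips (transverse, base value).
(i) R_nwl + R_nwt = 509 kips; (ii) 0.85 R_nwl + 1.5 R_nwt = 505.1 kips.
R_n = max = 509 kips [governs: (i)]; R_n/Ω = 254.5 kips.

R_n/Ω ≈ 255 kips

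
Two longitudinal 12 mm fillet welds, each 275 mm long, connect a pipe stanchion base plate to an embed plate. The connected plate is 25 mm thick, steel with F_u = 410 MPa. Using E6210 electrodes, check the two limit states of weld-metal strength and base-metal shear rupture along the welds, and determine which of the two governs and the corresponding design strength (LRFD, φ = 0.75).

E62XX → F_EXX = 620 MPa.
t_e = 0.707 × 12 = 8.484 mm; L = 550 mm.
Weld metal: φR_n = 0.75 × 0.6 × 620 × 8.484 × 550 × 10⁻³ = 1302 kN.
Base metal (shear rupture): φR_n = 0.75 × 0.6 × 410 × 25 × 550 × 10⁻³ = 2537 kN.
Governing: weld metal.

φR_n ≈ 1300 kN (weld metal governs)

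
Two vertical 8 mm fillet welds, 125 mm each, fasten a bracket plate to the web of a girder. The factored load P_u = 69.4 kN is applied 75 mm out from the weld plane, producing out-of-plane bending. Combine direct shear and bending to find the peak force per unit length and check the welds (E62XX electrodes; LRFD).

E62XX → F_EXX = 620 MPa.
L_w = 2 × 125 = 250 mm; section modulus (unit throat) S = 2 × L²/6 = 5208 mm².
Direct shear f_v = P/L_w = 69.4×10³/250 = 277.6 N/mm.
Moment M = P × e = 69.4×10³ × 75 = 5205000 N·mm; bending f_b = M/S = 999.4 N/mm.
f_max = √(f_v² + f_b²) = √(277.6² + 999.4²) = 1037 N/mm.
φr_n = 0.75 × 0.6 × 620 × (0.707 × 8) = 1578 N/mm → adequate.

f_max ≈ 1040 N/mm; adequate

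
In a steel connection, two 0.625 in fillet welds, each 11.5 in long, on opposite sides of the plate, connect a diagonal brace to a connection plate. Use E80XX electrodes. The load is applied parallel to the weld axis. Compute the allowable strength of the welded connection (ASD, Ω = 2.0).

E80XX → F_EXX = 80 ksi.
Effective throat t_e = 0.707 × 0.625 = 0.4419 in.
Total length L = 23 in; A_we = 0.4419 × 23 = 10.16 in².
F_nw = 0.6 F_EXX = 0.6 × 80 = 48 ksi.
R_n = 48 × 10.16 = 487.8 kip; R_n/Ω = 487.8/2.0 = 243.9 kip.

R_n/Ω ≈ 244 kip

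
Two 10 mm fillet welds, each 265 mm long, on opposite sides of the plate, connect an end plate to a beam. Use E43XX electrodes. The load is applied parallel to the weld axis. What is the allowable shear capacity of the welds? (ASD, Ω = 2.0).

E43XX → F_EXX = 430 MPa.
Effective throat t_e = 0.707 × 10 = 7.07 mm.
Total length L = 530 mm; A_we = 7.07 × 530 = 3747 mm².
F_nw = 0.6 F_EXX = 0.6 × 430 = 258 MPa.
R_n = 258 × 3747 × 10⁻³ = 966.8 kN; R_n/Ω = 966.8/2.0 = 483.4 kN.

R_n/Ω ≈ 483 kN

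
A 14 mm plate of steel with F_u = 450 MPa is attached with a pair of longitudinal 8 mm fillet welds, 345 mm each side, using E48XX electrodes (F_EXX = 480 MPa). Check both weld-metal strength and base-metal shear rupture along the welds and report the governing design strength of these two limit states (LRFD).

t_e = 0.707 × 8 = 5.656 mm; L = 690 mm.
Weld metal: φR_n = 0.75 × 0.6 × 480 × 5.656 × 690 × 10⁻³ = 843 kN.
Base metal (shear rupture): φR_n = 0.75 × 0.6 × 450 × 14 × 690 × 10⁻³ = 1956 kN.
Governing: weld metal.

φR_n ≈ 843 kN (weld metal governs)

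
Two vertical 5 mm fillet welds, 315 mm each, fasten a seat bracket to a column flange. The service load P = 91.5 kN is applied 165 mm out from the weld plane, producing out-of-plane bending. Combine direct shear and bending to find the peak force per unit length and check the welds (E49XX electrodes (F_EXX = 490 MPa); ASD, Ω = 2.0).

L_w = 2 × 315 = 630 mm; section modulus (unit throat) S = 2 × L²/6 = 33080 mm².
Direct shear f_v = P/L_w = 91.5×10³/630 = 145.2 N/mm.
Moment M = P × e = 91.5×10³ × 165 = 15098000 N·mm; bending f_b = M/S = 456.5 N/mm.
f_max = √(f_v² + f_b²) = √(145.2² + 456.5²) = 479 N/mm.
r_n/Ω = (1/2.0) × 0.6 × 490 × (0.707 × 5) = 519.6 N/mm → adequate.

f_max ≈ 479 N/mm; adequate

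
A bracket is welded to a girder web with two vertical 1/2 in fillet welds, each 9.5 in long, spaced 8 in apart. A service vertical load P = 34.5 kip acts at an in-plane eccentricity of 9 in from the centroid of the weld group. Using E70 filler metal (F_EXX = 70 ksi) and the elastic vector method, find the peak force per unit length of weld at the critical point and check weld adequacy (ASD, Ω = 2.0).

f_max ≈ 5.66 kip/in; adequate

Total weld length L_w = 19 in. Treat welds as unit-width lines.
Polar moment about centroid: J = 2[d³/12 + d(b/2)²] = 2[9.5³/12 + 9.5×4²] = 446.9 in³.
Direct shear f_v = P/L_w = 34.5 / 19 = 1.816 kip/in (vertical).
Torsion M = P·e = 34.5 × 9 = 310.5 kip·in.
Critical point at (x, y) = (4, 4.75) from centroid. f_tx = M·y/J = 3.3 kip/in; f_ty = M·x/J = 2.779 kip/in.
Resultant f_max = √[f_tx² + (f_v + f_ty)²] = √[3.3² + (1.816 + 2.779)²] = 5.657 kip/in.
Capacity per unit length: r_n/Ω = (1/2.0) × 0.6 × 70 × (0.707 × 0.5) = 7.423 kip/in.
5.657 ≤ 7.423 → adequate.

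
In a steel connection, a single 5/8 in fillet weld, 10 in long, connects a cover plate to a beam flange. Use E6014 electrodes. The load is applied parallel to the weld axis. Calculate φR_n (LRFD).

E60XX → F_EXX = 60 ksi.
Effective throat t_e = 0.707 × 0.625 = 0.4419 in.
Total length L = 10 in; A_we = 0.4419 × 10 = 4.419 in².
F_nw = 0.6 F_EXX = 0.6 × 60 = 36 ksi.
φR_n = 0.75 × 36 × 4.419 = 119.3 kips.

φR_n ≈ 119 kips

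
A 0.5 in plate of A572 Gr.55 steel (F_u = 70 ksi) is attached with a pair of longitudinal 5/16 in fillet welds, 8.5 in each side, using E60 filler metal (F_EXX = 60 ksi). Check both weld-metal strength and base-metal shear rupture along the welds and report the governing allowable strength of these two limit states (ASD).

t_e = 0.707 × 0.3125 = 0.2209 in; L = 17 in.
Weld metal: R_n/Ω = (1/2.0) × 0.6 × 60 × 0.2209 × 17 = 67.61 kip.
Base metal (shear rupture): R_n/Ω = (1/2.0) × 0.6 × 70 × 0.5 × 17 = 178.5 kip.
Governing: weld metal.

R_n/Ω ≈ 67.6 kip (weld metal governs)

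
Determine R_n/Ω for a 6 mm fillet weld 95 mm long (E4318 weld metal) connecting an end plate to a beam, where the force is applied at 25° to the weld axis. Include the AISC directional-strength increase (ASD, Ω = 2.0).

E43XX → F_EXX = 430 MPa.
t_e = 0.707 × 6 = 4.242 mm; A_we = 4.242 × 95 = 403 mm².
Directional factor: 1.0 + 0.5 sin^1.5(25°) = 1.137.
F_nw = 0.6 × 430 × 1.137 = 293.4 MPa.
R_n/Ω = (293.4 × 403) / 2.0 × 10⁻³ = 59.13 kN.

R_n/Ω ≈ 59.1 kN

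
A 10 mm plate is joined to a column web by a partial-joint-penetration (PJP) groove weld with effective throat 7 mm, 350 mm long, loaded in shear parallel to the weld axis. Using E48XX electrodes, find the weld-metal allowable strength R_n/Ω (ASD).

E48XX → F_EXX = 480 MPa.
Effective throat (given) t_e = 7 mm.
A_we = 7 × 350 = 2450 mm².
F_nw = 0.6 F_EXX = 288 MPa.
R_n/Ω = (288 × 2450) / 2.0 × 10⁻³ = 352.8 kN.

R_n/Ω ≈ 353 kN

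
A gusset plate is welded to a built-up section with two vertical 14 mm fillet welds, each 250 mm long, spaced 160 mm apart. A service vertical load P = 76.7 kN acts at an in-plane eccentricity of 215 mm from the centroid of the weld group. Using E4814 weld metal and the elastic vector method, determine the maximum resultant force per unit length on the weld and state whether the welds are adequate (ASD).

f_max ≈ 521 N/mm; adequate

E48XX → F_EXX = 480 MPa.
Total weld length L_w = 500 mm. Treat welds as unit-width lines.
Polar moment about centroid: J = 2[d³/12 + d(b/2)²] = 2[250³/12 + 250×80²] = 5804000 mm³.
Direct shear f_v = P/L_w = 76.7×10³ / 500 = 153.4 N/mm (vertical).
Torsion M = P·e = 76.7×10³ × 215 = 16490000 N·mm.
Critical point at (x, y) = (80, 125) from centroid. f_tx = M·y/J = 355.1 N/mm; f_ty = M·x/J = 227.3 N/mm.
Resultant f_max = √[f_tx² + (f_v + f_ty)²] = √[355.1² + (153.4 + 227.3)²] = 520.6 N/mm.
Capacity per unit length: r_n/Ω = (1/2.0) × 0.6 × 480 × (0.707 × 14) = 1425 N/mm.
520.6 ≤ 1425 → adequate.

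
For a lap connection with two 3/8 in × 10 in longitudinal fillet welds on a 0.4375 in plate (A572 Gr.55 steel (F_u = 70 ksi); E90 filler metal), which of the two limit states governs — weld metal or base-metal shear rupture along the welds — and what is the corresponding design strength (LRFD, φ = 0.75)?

φR_n ≈ 215 kips (weld metal governs)

E90XX → F_EXX = 90 ksi.
t_e = 0.707 × 0.375 = 0.2651 in; L = 20 in.
Weld metal: φR_n = 0.75 × 0.6 × 90 × 0.2651 × 20 = 214.8 kips.
Base metal (shear rupture): φR_n = 0.75 × 0.6 × 70 × 0.4375 × 20 = 275.6 kips.
Governing: weld metal.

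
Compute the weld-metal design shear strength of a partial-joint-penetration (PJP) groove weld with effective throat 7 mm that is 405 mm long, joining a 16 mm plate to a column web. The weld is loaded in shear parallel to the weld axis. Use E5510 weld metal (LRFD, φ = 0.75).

E55XX → F_EXX = 550 MPa.
Effective throat (given) t_e = 7 mm.
A_we = 7 × 405 = 2835 mm².
F_nw = 0.6 F_EXX = 330 MPa.
φR_n = 0.75 × 330 × 2835 × 10⁻³ = 701.7 kN.

φR_n ≈ 702 kN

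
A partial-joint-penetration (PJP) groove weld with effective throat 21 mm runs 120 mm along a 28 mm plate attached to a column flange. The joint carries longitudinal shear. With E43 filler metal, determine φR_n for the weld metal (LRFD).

φR_n ≈ 488 kN

E43XX → F_EXX = 430 MPa.
Effective throat (given) t_e = 21 mm.
A_we = 21 × 120 = 2520 mm².
F_nw = 0.6 F_EXX = 258 MPa.
φR_n = 0.75 × 258 × 2520 × 10⁻³ = 487.6 kN.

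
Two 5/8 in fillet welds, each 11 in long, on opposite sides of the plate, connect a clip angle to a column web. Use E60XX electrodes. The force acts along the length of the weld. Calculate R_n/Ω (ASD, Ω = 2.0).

R_n/Ω ≈ 175 kips

E60XX → F_EXX = 60 ksi.
Effective throat t_e = 0.707 × 0.625 = 0.4419 in.
Total length L = 22 in; A_we = 0.4419 × 22 = 9.721 in².
F_nw = 0.6 F_EXX = 0.6 × 60 = 36 ksi.
R_n = 36 × 9.721 = 350 kips; R_n/Ω = 350/2.0 = 175 kips.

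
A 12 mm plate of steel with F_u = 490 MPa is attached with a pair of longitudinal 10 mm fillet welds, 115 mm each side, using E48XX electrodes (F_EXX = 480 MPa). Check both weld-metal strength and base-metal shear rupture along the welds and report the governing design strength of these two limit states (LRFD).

t_e = 0.707 × 10 = 7.07 mm; L = 230 mm.
Weld metal: φR_n = 0.75 × 0.6 × 480 × 7.07 × 230 × 10⁻³ = 351.2 kN.
Base metal (shear rupture): φR_n = 0.75 × 0.6 × 490 × 12 × 230 × 10⁻³ = 608.6 kN.
Governing: weld metal.

φR_n ≈ 351 kN (weld metal governs)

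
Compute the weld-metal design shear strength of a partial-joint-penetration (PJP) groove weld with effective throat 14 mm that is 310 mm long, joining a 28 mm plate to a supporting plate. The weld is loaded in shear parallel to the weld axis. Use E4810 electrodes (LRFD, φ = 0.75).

φR_n ≈ 937 kN

E48XX → F_EXX = 480 MPa.
Effective throat (given) t_e = 14 mm.
A_we = 14 × 310 = 4340 mm².
F_nw = 0.6 F_EXX = 288 MPa.
φR_n = 0.75 × 288 × 4340 × 10⁻³ = 937.4 kN.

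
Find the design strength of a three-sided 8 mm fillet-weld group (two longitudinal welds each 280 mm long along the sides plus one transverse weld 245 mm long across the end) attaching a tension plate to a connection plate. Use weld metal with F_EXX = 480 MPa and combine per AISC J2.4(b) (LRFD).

φR_n ≈ 1030 kN

t_e = 0.707 × 8 = 5.656 mm.
R_nwl = 0.6 × 480 × 5.656 × 560 × 10⁻³ = 912.2 kN (longitudinal, 2 welds).
R_nwt = 0.6 × 480 × 5.656 × 245 × 10⁻³ = 399.1 kN (transverse, base value).
(i) R_nwl + R_nwt = 1311 kN; (ii) 0.85 R_nwl + 1.5 R_nwt = 1374 kN.
R_n = max = 1374 kN [governs: (ii)]; φR_n = 1031 kN.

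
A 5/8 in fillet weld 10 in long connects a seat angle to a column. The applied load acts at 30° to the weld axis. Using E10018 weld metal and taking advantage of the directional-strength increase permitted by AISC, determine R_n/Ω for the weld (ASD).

E100XX → F_EXX = 100 ksi.
t_e = 0.707 × 0.625 = 0.4419 in; A_we = 0.4419 × 10 = 4.419 in².
Directional factor: 1.0 + 0.5 sin^1.5(30°) = 1.177.
F_nw = 0.6 × 100 × 1.177 = 70.61 ksi.
R_n/Ω = (70.61 × 4.419) / 2.0 = 156 kips.

R_n/Ω ≈ 156 kips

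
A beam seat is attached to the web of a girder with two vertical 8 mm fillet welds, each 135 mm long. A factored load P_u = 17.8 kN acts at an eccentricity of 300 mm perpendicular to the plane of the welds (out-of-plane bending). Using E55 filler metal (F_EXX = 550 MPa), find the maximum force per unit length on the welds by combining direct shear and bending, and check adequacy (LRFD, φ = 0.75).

f_max ≈ 881 N/mm; adequate

L_w = 2 × 135 = 270 mm; section modulus (unit throat) S = 2 × L²/6 = 6075 mm².
Direct shear f_v = P/L_w = 17.8×10³/270 = 65.93 N/mm.
Moment M = P × e = 17.8×10³ × 300 = 5340000 N·mm; bending f_b = M/S = 879 N/mm.
f_max = √(f_v² + f_b²) = √(65.93² + 879²) = 881.5 N/mm.
φr_n = 0.75 × 0.6 × 550 × (0.707 × 8) = 1400 N/mm → adequate.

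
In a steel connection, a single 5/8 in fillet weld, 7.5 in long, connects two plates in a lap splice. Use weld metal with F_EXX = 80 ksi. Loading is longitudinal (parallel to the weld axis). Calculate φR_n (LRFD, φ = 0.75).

Effective throat t_e = 0.707 × 0.625 = 0.4419 in.
Total length L = 7.5 in; A_we = 0.4419 × 7.5 = 3.314 in².
F_nw = 0.6 F_EXX = 0.6 × 80 = 48 ksi.
φR_n = 0.75 × 48 × 3.314 = 119.3 kips.

φR_n ≈ 119 kips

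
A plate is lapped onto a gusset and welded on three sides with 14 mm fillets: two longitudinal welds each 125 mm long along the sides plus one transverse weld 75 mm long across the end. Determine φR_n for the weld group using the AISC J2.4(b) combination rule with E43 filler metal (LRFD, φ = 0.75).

φR_n ≈ 622 kN

E43XX → F_EXX = 430 MPa.
t_e = 0.707 × 14 = 9.898 mm.
R_nwl = 0.6 × 430 × 9.898 × 250 × 10⁻³ = 638.4 kN (longitudinal, 2 welds).
R_nwt = 0.6 × 430 × 9.898 × 75 × 10⁻³ = 191.5 kN (transverse, base value).
(i) R_nwl + R_nwt = 829.9 kN; (ii) 0.85 R_nwl + 1.5 R_nwt = 829.9 kN.
R_n = max = 829.9 kN [governs: (ii)]; φR_n = 622.5 kN.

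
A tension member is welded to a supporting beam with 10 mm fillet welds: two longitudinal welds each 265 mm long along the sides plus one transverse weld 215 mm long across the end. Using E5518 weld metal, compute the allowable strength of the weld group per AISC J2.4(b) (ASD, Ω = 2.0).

R_n/Ω ≈ 902 kN

E55XX → F_EXX = 550 MPa.
t_e = 0.707 × 10 = 7.07 mm.
R_nwl = 0.6 × 550 × 7.07 × 530 × 10⁻³ = 1237 kN (longitudinal, 2 welds).
R_nwt = 0.6 × 550 × 7.07 × 215 × 10⁻³ = 501.6 kN (transverse, base value).
(i) R_nwl + R_nwt = 1738 kN; (ii) 0.85 R_nwl + 1.5 R_nwt = 1803 kN.
R_n = max = 1803 kN [governs: (ii)]; R_n/Ω = 901.7 kN.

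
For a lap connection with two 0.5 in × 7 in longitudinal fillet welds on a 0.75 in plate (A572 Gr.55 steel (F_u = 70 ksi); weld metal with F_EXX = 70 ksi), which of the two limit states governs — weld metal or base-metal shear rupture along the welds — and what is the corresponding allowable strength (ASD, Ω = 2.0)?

R_n/Ω ≈ 104 kip (weld metal governs)

t_e = 0.707 × 0.5 = 0.3535 in; L = 14 in.
Weld metal: R_n/Ω = (1/2.0) × 0.6 × 70 × 0.3535 × 14 = 103.9 kip.
Base metal (shear rupture): R_n/Ω = (1/2.0) × 0.6 × 70 × 0.75 × 14 = 220.5 kip.
Governing: weld metal.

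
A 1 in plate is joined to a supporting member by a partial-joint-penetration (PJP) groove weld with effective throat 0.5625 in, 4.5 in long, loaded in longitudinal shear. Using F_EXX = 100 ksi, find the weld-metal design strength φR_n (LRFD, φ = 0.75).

Effective throat (given) t_e = 0.5625 in.
A_we = 0.5625 × 4.5 = 2.531 in².
F_nw = 0.6 F_EXX = 60 ksi.
φR_n = 0.75 × 60 × 2.531 = 113.9 kips.

φR_n ≈ 114 kips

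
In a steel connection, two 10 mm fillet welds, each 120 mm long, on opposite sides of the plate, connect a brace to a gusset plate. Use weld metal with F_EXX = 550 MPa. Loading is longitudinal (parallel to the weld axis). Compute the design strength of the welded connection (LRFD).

Effective throat t_e = 0.707 × 10 = 7.07 mm.
Total length L = 240 mm; A_we = 7.07 × 240 = 1697 mm².
F_nw = 0.6 F_EXX = 0.6 × 550 = 330 MPa.
φR_n = 0.75 × 330 × 1697 × 10⁻³ = 420 kN.

φR_n ≈ 420 kN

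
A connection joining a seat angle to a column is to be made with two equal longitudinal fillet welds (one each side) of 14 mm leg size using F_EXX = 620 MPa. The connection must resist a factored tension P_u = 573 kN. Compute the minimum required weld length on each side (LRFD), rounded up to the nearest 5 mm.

L = 105 mm on each side

Throat t_e = 0.707 × 14 = 9.898 mm.
φr_n = 0.75 × 0.6 × 620 × 9.898 × 10⁻³ = 2.762 kN/mm.
L_req = P_u / φr_n = 573 / 2.762 = 207.5 mm total.
Per side: 207.5 / 2 = 103.7 mm.
Round up → use L = 105 mm on each side.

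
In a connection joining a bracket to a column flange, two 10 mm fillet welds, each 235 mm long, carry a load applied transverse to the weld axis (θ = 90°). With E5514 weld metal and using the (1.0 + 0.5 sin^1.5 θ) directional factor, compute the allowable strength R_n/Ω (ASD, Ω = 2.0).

R_n/Ω ≈ 822 kN

E55XX → F_EXX = 550 MPa.
t_e = 0.707 × 10 = 7.07 mm; A_we = 7.07 × 470 = 3323 mm².
Directional factor: 1.0 + 0.5 sin^1.5(90°) = 1.5.
F_nw = 0.6 × 550 × 1.5 = 495 MPa.
R_n/Ω = (495 × 3323) / 2.0 × 10⁻³ = 822.4 kN.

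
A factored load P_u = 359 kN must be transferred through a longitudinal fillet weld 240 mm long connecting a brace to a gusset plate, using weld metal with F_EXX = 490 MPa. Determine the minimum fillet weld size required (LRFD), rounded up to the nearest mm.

Total weld length L = 240 mm.
Required throat t_e = P_u / (φ × 0.6 F_EXX × L) = 359 / (0.75 × 0.6 × 490 × 240 × 10⁻³) = 6.784 mm.
Required leg w = t_e / 0.707 = 9.595 mm → use 10 mm.

w = 10 mm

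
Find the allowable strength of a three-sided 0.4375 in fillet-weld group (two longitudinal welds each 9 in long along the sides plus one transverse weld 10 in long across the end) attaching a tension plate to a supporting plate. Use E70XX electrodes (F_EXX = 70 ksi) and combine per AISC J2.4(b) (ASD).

t_e = 0.707 × 0.4375 = 0.3093 in.
R_nwl = 0.6 × 70 × 0.3093 × 18 = 233.8 kip (longitudinal, 2 welds).
R_nwt = 0.6 × 70 × 0.3093 × 10 = 129.9 kip (transverse, base value).
(i) R_nwl + R_nwt = 363.8 kip; (ii) 0.85 R_nwl + 1.5 R_nwt = 393.6 kip.
R_n = max = 393.6 kip [governs: (ii)]; R_n/Ω = 196.8 kip.

R_n/Ω ≈ 197 kip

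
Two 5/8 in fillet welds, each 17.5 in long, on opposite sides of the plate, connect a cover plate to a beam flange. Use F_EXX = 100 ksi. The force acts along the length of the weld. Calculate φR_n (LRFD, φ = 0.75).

Effective throat t_e = 0.707 × 0.625 = 0.4419 in.
Total length L = 35 in; A_we = 0.4419 × 35 = 15.47 in².
F_nw = 0.6 F_EXX = 0.6 × 100 = 60 ksi.
φR_n = 0.75 × 60 × 15.47 = 696 kips.

φR_n ≈ 696 kips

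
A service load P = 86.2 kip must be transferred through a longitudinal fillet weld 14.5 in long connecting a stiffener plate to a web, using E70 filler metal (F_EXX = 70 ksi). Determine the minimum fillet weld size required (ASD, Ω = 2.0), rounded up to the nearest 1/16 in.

w = 7/16 in

Total weld length L = 14.5 in.
Required throat t_e = P × Ω / (0.6 F_EXX × L) = 86.2 × 2.0 / (0.6 × 70 × 14.5) = 0.2831 in.
Required leg w = t_e / 0.707 = 0.4004 in → use 7/16 in.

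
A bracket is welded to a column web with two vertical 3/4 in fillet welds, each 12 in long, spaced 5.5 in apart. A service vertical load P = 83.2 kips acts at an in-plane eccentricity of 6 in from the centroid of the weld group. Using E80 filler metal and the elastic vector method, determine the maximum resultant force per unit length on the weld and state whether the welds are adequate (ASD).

f_max ≈ 9.03 kip/in; adequate

E80XX → F_EXX = 80 ksi.
Total weld length L_w = 24 in. Treat welds as unit-width lines.
Polar moment about centroid: J = 2[d³/12 + d(b/2)²] = 2[12³/12 + 12×2.75²] = 469.5 in³.
Direct shear f_v = P/L_w = 83.2 / 24 = 3.467 kip/in (vertical).
Torsion M = P·e = 83.2 × 6 = 499.2 kip·in.
Critical point at (x, y) = (2.75, 6) from centroid. f_tx = M·y/J = 6.38 kip/in; f_ty = M·x/J = 2.924 kip/in.
Resultant f_max = √[f_tx² + (f_v + f_ty)²] = √[6.38² + (3.467 + 2.924)²] = 9.03 kip/in.
Capacity per unit length: r_n/Ω = (1/2.0) × 0.6 × 80 × (0.707 × 0.75) = 12.73 kip/in.
9.03 ≤ 12.73 → adequate.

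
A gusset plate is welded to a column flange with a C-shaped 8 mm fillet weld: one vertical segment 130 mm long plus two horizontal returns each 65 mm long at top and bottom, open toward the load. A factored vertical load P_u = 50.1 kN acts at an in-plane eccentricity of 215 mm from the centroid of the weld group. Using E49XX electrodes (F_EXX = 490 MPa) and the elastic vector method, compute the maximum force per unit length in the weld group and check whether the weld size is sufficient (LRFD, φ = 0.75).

Total weld length L_w = 260 mm. Treat welds as unit-width lines.
Centroid: x̄ = 2×65×32.5 / 260 = 16.25 mm from the vertical weld.
Polar moment about centroid: J = I_x + I_y = [130³/12 + 2×65×65²] + [130×16.25² + 2(65³/12 + 65×16.25²)] = 846800 mm³.
Direct shear f_v = P/L_w = 50.1×10³ / 260 = 192.7 N/mm (vertical).
Torsion M = P·e = 50.1×10³ × 215 = 10772000 N·mm.
Critical point at (x, y) = (48.75, 65) from centroid. f_tx = M·y/J = 826.9 N/mm; f_ty = M·x/J = 620.1 N/mm.
Resultant f_max = √[f_tx² + (f_v + f_ty)²] = √[826.9² + (192.7 + 620.1)²] = 1159 N/mm.
Capacity per unit length: φr_n = 0.75 × 0.6 × 490 × (0.707 × 8) = 1247 N/mm.
1159 ≤ 1247 → adequate.

f_max ≈ 1160 N/mm; adequate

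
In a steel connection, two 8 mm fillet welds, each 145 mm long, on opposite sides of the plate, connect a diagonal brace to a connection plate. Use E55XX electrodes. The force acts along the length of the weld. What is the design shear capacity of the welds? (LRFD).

φR_n ≈ 406 kN

E55XX → F_EXX = 550 MPa.
Effective throat t_e = 0.707 × 8 = 5.656 mm.
Total length L = 290 mm; A_we = 5.656 × 290 = 1640 mm².
F_nw = 0.6 F_EXX = 0.6 × 550 = 330 MPa.
φR_n = 0.75 × 330 × 1640 × 10⁻³ = 406 kN.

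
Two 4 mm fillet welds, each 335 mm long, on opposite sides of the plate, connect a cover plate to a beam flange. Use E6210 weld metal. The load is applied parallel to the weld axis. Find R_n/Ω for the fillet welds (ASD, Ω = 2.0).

E62XX → F_EXX = 620 MPa.
Effective throat t_e = 0.707 × 4 = 2.828 mm.
Total length L = 670 mm; A_we = 2.828 × 670 = 1895 mm².
F_nw = 0.6 F_EXX = 0.6 × 620 = 372 MPa.
R_n = 372 × 1895 × 10⁻³ = 704.9 kN; R_n/Ω = 704.9/2.0 = 352.4 kN.

R_n/Ω ≈ 352 kN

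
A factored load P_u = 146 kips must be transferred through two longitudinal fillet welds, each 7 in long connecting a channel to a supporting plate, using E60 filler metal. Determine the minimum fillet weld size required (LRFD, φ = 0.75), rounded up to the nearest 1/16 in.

E60XX → F_EXX = 60 ksi.
Total weld length L = 14 in.
Required throat t_e = P_u / (φ × 0.6 F_EXX × L) = 146 / (0.75 × 0.6 × 60 × 14) = 0.3862 in.
Required leg w = t_e / 0.707 = 0.5463 in → use 9/16 in.

w = 9/16 in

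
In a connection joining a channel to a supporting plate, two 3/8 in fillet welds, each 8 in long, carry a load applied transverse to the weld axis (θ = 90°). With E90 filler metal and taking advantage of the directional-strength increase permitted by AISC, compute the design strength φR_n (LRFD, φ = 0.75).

φR_n ≈ 258 kip

E90XX → F_EXX = 90 ksi.
t_e = 0.707 × 0.375 = 0.2651 in; A_we = 0.2651 × 16 = 4.242 in².
Directional factor: 1.0 + 0.5 sin^1.5(90°) = 1.5.
F_nw = 0.6 × 90 × 1.5 = 81 ksi.
φR_n = 0.75 × 81 × 4.242 = 257.7 kip.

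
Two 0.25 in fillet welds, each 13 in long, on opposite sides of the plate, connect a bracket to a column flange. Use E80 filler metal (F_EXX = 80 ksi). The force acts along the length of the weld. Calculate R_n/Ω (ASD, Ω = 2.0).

Effective throat t_e = 0.707 × 0.25 = 0.1767 in.
Total length L = 26 in; A_we = 0.1767 × 26 = 4.595 in².
F_nw = 0.6 F_EXX = 0.6 × 80 = 48 ksi.
R_n = 48 × 4.595 = 220.6 kips; R_n/Ω = 220.6/2.0 = 110.3 kips.

R_n/Ω ≈ 110 kips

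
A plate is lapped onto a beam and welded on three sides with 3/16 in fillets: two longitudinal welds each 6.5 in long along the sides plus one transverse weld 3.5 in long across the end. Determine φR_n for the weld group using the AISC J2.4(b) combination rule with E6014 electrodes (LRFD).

φR_n ≈ 59.1 kips

E60XX → F_EXX = 60 ksi.
t_e = 0.707 × 0.1875 = 0.1326 in.
R_nwl = 0.6 × 60 × 0.1326 × 13 = 62.04 kips (longitudinal, 2 welds).
R_nwt = 0.6 × 60 × 0.1326 × 3.5 = 16.7 kips (transverse, base value).
(i) R_nwl + R_nwt = 78.74 kips; (ii) 0.85 R_nwl + 1.5 R_nwt = 77.79 kips.
R_n = max = 78.74 kips [governs: (i)]; φR_n = 59.06 kips.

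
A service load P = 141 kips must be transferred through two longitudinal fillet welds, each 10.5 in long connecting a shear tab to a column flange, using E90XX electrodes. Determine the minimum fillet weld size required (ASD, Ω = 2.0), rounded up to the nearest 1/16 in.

w = 3/8 in

E90XX → F_EXX = 90 ksi.
Total weld length L = 21 in.
Required throat t_e = P × Ω / (0.6 F_EXX × L) = 141 × 2.0 / (0.6 × 90 × 21) = 0.2487 in.
Required leg w = t_e / 0.707 = 0.3517 in → use 3/8 in.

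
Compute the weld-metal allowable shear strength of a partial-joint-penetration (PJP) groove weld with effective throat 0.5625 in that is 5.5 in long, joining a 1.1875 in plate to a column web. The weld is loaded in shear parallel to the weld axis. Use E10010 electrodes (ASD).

E100XX → F_EXX = 100 ksi.
Effective throat (given) t_e = 0.5625 in.
A_we = 0.5625 × 5.5 = 3.094 in².
F_nw = 0.6 F_EXX = 60 ksi.
R_n/Ω = (60 × 3.094) / 2.0 = 92.81 kip.

R_n/Ω ≈ 92.8 kip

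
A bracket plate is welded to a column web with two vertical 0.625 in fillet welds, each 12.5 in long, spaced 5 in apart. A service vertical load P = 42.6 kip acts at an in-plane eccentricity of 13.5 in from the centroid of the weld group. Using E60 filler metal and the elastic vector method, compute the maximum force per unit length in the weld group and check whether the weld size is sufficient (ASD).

E60XX → F_EXX = 60 ksi.
Total weld length L_w = 25 in. Treat welds as unit-width lines.
Polar moment about centroid: J = 2[d³/12 + d(b/2)²] = 2[12.5³/12 + 12.5×2.5²] = 481.8 in³.
Direct shear f_v = P/L_w = 42.6 / 25 = 1.704 kip/in (vertical).
Torsion M = P·e = 42.6 × 13.5 = 575.1 kip·in.
Critical point at (x, y) = (2.5, 6.25) from centroid. f_tx = M·y/J = 7.461 kip/in; f_ty = M·x/J = 2.984 kip/in.
Resultant f_max = √[f_tx² + (f_v + f_ty)²] = √[7.461² + (1.704 + 2.984)²] = 8.812 kip/in.
Capacity per unit length: r_n/Ω = (1/2.0) × 0.6 × 60 × (0.707 × 0.625) = 7.954 kip/in.
8.812 > 7.954 → NOT adequate.

f_max ≈ 8.81 kip/in; NOT adequate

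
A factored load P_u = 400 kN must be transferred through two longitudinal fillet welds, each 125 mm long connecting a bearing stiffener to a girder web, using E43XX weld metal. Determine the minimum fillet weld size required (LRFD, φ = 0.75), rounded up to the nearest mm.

E43XX → F_EXX = 430 MPa.
Total weld length L = 250 mm.
Required throat t_e = P_u / (φ × 0.6 F_EXX × L) = 400 / (0.75 × 0.6 × 430 × 250 × 10⁻³) = 8.269 mm.
Required leg w = t_e / 0.707 = 11.7 mm → use 12 mm.

w = 12 mm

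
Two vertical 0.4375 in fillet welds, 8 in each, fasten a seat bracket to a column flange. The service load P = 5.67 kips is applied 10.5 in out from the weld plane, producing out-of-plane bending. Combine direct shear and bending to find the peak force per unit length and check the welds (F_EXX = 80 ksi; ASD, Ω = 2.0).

L_w = 2 × 8 = 16 in; section modulus (unit throat) S = 2 × L²/6 = 21.33 in².
Direct shear f_v = P/L_w = 5.67/16 = 0.3544 kip/in.
Moment M = P × e = 5.67 × 10.5 = 59.535 kip·in; bending f_b = M/S = 2.791 kip/in.
f_max = √(f_v² + f_b²) = √(0.3544² + 2.791²) = 2.813 kip/in.
r_n/Ω = (1/2.0) × 0.6 × 80 × (0.707 × 0.4375) = 7.423 kip/in → adequate.

f_max ≈ 2.81 kip/in; adequate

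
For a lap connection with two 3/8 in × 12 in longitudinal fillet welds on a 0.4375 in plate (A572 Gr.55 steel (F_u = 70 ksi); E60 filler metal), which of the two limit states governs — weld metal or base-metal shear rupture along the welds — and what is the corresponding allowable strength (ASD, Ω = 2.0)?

R_n/Ω ≈ 115 kip (weld metal governs)

E60XX → F_EXX = 60 ksi.
t_e = 0.707 × 0.375 = 0.2651 in; L = 24 in.
Weld metal: R_n/Ω = (1/2.0) × 0.6 × 60 × 0.2651 × 24 = 114.5 kip.
Base metal (shear rupture): R_n/Ω = (1/2.0) × 0.6 × 70 × 0.4375 × 24 = 220.5 kip.
Governing: weld metal.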